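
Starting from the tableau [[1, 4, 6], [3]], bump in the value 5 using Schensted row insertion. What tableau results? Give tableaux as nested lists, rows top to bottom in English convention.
In row 1, 5 replaces 6 (the leftmost entry greater than 5); 6 is bumped to row 2. 6 is appended to row 2. The new tableau is [[1, 4, 5], [3, 6]].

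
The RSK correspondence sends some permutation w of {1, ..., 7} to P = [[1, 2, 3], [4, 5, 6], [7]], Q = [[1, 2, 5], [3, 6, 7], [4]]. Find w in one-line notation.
Reverse the RSK construction: for i from n down to 1, find the cell of Q containing i, remove the entry at that cell from P, and reverse-bump it up through P; the value ejected from row 1 is w(i).

Step i=7: Q has 7 at row 2, column 3; remove 6 from row 2 of P and reverse-bump: 6 enters row 1 and ejects 3. So w(7) = 3. P is now [[1, 2, 6], [4, 5], [7]].
Step i=6: Q has 6 at row 2, column 2; remove 5 from row 2 of P and reverse-bump: 5 enters row 1 and ejects 2. So w(6) = 2. P is now [[1, 5, 6], [4], [7]].
Step i=5: Q has 5 at row 1, column 3; remove that cell from P, ejecting 6. So w(5) = 6. P is now [[1, 5], [4], [7]].
Step i=4: Q has 4 at row 3, column 1; remove 7 from row 3 of P and reverse-bump: 7 enters row 2 and ejects 4; 4 enters row 1 and ejects 1. So w(4) = 1. P is now [[4, 5], [7]].
Step i=3: Q has 3 at row 2, column 1; remove 7 from row 2 of P and reverse-bump: 7 enters row 1 and ejects 5. So w(3) = 5. P is now [[4, 7]].
Step i=2: Q has 2 at row 1, column 2; remove that cell from P, ejecting 7. So w(2) = 7. P is now [[4]].
Step i=1: Q has 1 at row 1, column 1; remove that cell from P, ejecting 4. So w(1) = 4. P is now [].

So w = 4 7 5 1 6 2 3.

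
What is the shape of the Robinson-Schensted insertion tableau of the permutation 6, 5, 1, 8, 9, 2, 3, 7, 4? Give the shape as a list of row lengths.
[4, 3, 2]

RSK row insertion gives P = [[1, 2, 3, 4], [5, 7, 9], [6, 8]], which has shape [4, 3, 2].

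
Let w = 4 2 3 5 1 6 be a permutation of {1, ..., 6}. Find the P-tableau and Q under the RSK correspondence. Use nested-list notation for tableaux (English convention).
P = [[1, 3, 5, 6], [2], [4]], Q = [[1, 3, 4, 6], [2], [5]]

Insert each entry of the permutation into P by Schensted row insertion, recording in Q the position of each new cell.

Insert 4: appended to row 1. P = [[4]].
Insert 2: 2 bumps 4 from row 1; 4 starts row 2. P = [[2], [4]].
Insert 3: appended to row 1. P = [[2, 3], [4]].
Insert 5: appended to row 1. P = [[2, 3, 5], [4]].
Insert 1: 1 bumps 2 from row 1; 2 bumps 4 from row 2; 4 starts row 3. P = [[1, 3, 5], [2], [4]].
Insert 6: appended to row 1. P = [[1, 3, 5, 6], [2], [4]].

So P = [[1, 3, 5, 6], [2], [4]], Q = [[1, 3, 4, 6], [2], [5]].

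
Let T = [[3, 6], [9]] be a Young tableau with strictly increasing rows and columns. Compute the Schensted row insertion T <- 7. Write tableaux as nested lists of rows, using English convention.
[[3, 6, 7], [9]]

7 is larger than every entry of row 1, so it is appended to row 1. The new tableau is [[3, 6, 7], [9]].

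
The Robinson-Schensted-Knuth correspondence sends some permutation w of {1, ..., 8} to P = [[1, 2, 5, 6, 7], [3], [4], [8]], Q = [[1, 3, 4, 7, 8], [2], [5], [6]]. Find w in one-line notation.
8 1 4 5 3 2 6 7

Reverse the RSK construction: for i from n down to 1, find the cell of Q containing i, remove the entry at that cell from P, and reverse-bump it up through P; the value ejected from row 1 is w(i).

Step i=8: Q has 8 at row 1, column 5; remove that cell from P, ejecting 7. So w(8) = 7. P is now [[1, 2, 5, 6], [3], [4], [8]].
Step i=7: Q has 7 at row 1, column 4; remove that cell from P, ejecting 6. So w(7) = 6. P is now [[1, 2, 5], [3], [4], [8]].
Step i=6: Q has 6 at row 4, column 1; remove 8 from row 4 of P and reverse-bump: 8 enters row 3 and ejects 4; 4 enters row 2 and ejects 3; 3 enters row 1 and ejects 2. So w(6) = 2. P is now [[1, 3, 5], [4], [8]].
Step i=5: Q has 5 at row 3, column 1; remove 8 from row 3 of P and reverse-bump: 8 enters row 2 and ejects 4; 4 enters row 1 and ejects 3. So w(5) = 3. P is now [[1, 4, 5], [8]].
Step i=4: Q has 4 at row 1, column 3; remove that cell from P, ejecting 5. So w(4) = 5. P is now [[1, 4], [8]].
Step i=3: Q has 3 at row 1, column 2; remove that cell from P, ejecting 4. So w(3) = 4. P is now [[1], [8]].
Step i=2: Q has 2 at row 2, column 1; remove 8 from row 2 of P and reverse-bump: 8 enters row 1 and ejects 1. So w(2) = 1. P is now [[8]].
Step i=1: Q has 1 at row 1, column 1; remove that cell from P, ejecting 8. So w(1) = 8. P is now [].

So w = 8 1 4 5 3 2 6 7.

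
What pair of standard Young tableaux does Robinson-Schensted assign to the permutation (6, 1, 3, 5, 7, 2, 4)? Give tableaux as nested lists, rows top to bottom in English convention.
P = [[1, 2, 4, 7], [3, 5], [6]], Q = [[1, 3, 4, 5], [2, 7], [6]]

Insert each entry of the permutation into P by Schensted row insertion, recording in Q the position of each new cell.

Insert 6: appended to row 1. P = [[6]].
Insert 1: 1 bumps 6 from row 1; 6 starts row 2. P = [[1], [6]].
Insert 3: appended to row 1. P = [[1, 3], [6]].
Insert 5: appended to row 1. P = [[1, 3, 5], [6]].
Insert 7: appended to row 1. P = [[1, 3, 5, 7], [6]].
Insert 2: 2 bumps 3 from row 1; 3 bumps 6 from row 2; 6 starts row 3. P = [[1, 2, 5, 7], [3], [6]].
Insert 4: 4 bumps 5 from row 1; 5 appends to row 2. P = [[1, 2, 4, 7], [3, 5], [6]].

So P = [[1, 2, 4, 7], [3, 5], [6]], Q = [[1, 3, 4, 5], [2, 7], [6]].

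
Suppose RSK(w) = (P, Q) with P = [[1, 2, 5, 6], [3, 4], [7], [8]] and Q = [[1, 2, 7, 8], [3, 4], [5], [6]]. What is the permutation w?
Reverse the RSK construction: for i from n down to 1, find the cell of Q containing i, remove the entry at that cell from P, and reverse-bump it up through P; the value ejected from row 1 is w(i).

Step i=8: Q has 8 at row 1, column 4; remove that cell from P, ejecting 6. So w(8) = 6. P is now [[1, 2, 5], [3, 4], [7], [8]].
Step i=7: Q has 7 at row 1, column 3; remove that cell from P, ejecting 5. So w(7) = 5. P is now [[1, 2], [3, 4], [7], [8]].
Step i=6: Q has 6 at row 4, column 1; remove 8 from row 4 of P and reverse-bump: 8 enters row 3 and ejects 7; 7 enters row 2 and ejects 4; 4 enters row 1 and ejects 2. So w(6) = 2. P is now [[1, 4], [3, 7], [8]].
Step i=5: Q has 5 at row 3, column 1; remove 8 from row 3 of P and reverse-bump: 8 enters row 2 and ejects 7; 7 enters row 1 and ejects 4. So w(5) = 4. P is now [[1, 7], [3, 8]].
Step i=4: Q has 4 at row 2, column 2; remove 8 from row 2 of P and reverse-bump: 8 enters row 1 and ejects 7. So w(4) = 7. P is now [[1, 8], [3]].
Step i=3: Q has 3 at row 2, column 1; remove 3 from row 2 of P and reverse-bump: 3 enters row 1 and ejects 1. So w(3) = 1. P is now [[3, 8]].
Step i=2: Q has 2 at row 1, column 2; remove that cell from P, ejecting 8. So w(2) = 8. P is now [[3]].
Step i=1: Q has 1 at row 1, column 1; remove that cell from P, ejecting 3. So w(1) = 3. P is now [].

So w = 3 8 1 7 4 2 5 6.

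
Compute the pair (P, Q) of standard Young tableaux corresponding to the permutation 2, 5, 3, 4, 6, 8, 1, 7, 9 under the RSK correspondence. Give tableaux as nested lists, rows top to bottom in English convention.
P = [[1, 3, 4, 6, 7, 9], [2, 8], [5]], Q = [[1, 2, 4, 5, 6, 9], [3, 8], [7]]

Insert each entry of the permutation into P by Schensted row insertion, recording in Q the position of each new cell.

After inserting 2: P = [[2]].
After inserting 5: P = [[2, 5]].
After inserting 3: P = [[2, 3], [5]].
After inserting 4: P = [[2, 3, 4], [5]].
After inserting 6: P = [[2, 3, 4, 6], [5]].
After inserting 8: P = [[2, 3, 4, 6, 8], [5]].
After inserting 1: P = [[1, 3, 4, 6, 8], [2], [5]].
After inserting 7: P = [[1, 3, 4, 6, 7], [2, 8], [5]].
After inserting 9: P = [[1, 3, 4, 6, 7, 9], [2, 8], [5]].

So P = [[1, 3, 4, 6, 7, 9], [2, 8], [5]], Q = [[1, 2, 4, 5, 6, 9], [3, 8], [7]].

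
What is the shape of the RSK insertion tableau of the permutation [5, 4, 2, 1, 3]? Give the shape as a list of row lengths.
[2, 1, 1, 1]

RSK row insertion gives P = [[1, 3], [2], [4], [5]], which has shape [2, 1, 1, 1].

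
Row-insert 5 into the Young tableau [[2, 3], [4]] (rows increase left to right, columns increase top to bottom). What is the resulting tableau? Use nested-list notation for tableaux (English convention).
5 is larger than every entry of row 1, so it is appended to row 1. The new tableau is [[2, 3, 5], [4]].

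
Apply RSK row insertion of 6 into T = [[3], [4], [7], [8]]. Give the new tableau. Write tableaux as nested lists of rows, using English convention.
[[3, 6], [4], [7], [8]]

6 is larger than every entry of row 1, so it is appended to row 1. The new tableau is [[3, 6], [4], [7], [8]].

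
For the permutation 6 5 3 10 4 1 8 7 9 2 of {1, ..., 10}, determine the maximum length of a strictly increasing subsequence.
4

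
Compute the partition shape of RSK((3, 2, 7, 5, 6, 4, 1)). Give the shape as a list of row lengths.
Row-insert each entry into an empty tableau.

After inserting 3: P = [[3]].
After inserting 2: P = [[2], [3]].
After inserting 7: P = [[2, 7], [3]].
After inserting 5: P = [[2, 5], [3, 7]].
After inserting 6: P = [[2, 5, 6], [3, 7]].
After inserting 4: P = [[2, 4, 6], [3, 5], [7]].
After inserting 1: P = [[1, 4, 6], [2, 5], [3], [7]].

The final insertion tableau P = [[1, 4, 6], [2, 5], [3], [7]] has shape [3, 2, 1, 1].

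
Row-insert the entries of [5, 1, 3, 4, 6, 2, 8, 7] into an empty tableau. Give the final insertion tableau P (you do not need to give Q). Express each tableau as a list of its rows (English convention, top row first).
Insert 5: appended to row 1. P = [[5]].
Insert 1: 1 bumps 5 from row 1; 5 starts row 2. P = [[1], [5]].
Insert 3: appended to row 1. P = [[1, 3], [5]].
Insert 4: appended to row 1. P = [[1, 3, 4], [5]].
Insert 6: appended to row 1. P = [[1, 3, 4, 6], [5]].
Insert 2: 2 bumps 3 from row 1; 3 bumps 5 from row 2; 5 starts row 3. P = [[1, 2, 4, 6], [3], [5]].
Insert 8: appended to row 1. P = [[1, 2, 4, 6, 8], [3], [5]].
Insert 7: 7 bumps 8 from row 1; 8 appends to row 2. P = [[1, 2, 4, 6, 7], [3, 8], [5]].

So P = [[1, 2, 4, 6, 7], [3, 8], [5]].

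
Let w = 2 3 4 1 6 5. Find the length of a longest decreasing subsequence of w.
2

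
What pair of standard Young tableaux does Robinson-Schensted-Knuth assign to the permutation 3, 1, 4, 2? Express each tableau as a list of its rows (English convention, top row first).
Insert each entry of the permutation into P by Schensted row insertion, recording in Q the position of each new cell.

Insert 3: appended to row 1. P = [[3]].
Insert 1: 1 bumps 3 from row 1; 3 starts row 2. P = [[1], [3]].
Insert 4: appended to row 1. P = [[1, 4], [3]].
Insert 2: 2 bumps 4 from row 1; 4 appends to row 2. P = [[1, 2], [3, 4]].

So P = [[1, 2], [3, 4]], Q = [[1, 3], [2, 4]].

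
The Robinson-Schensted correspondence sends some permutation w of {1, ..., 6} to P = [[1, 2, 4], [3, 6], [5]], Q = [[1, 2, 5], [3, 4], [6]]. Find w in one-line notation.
5 6 1 3 4 2

Reverse the RSK construction: for i from n down to 1, find the cell of Q containing i, remove the entry at that cell from P, and reverse-bump it up through P; the value ejected from row 1 is w(i).

Step i=6: Q has 6 at row 3, column 1; remove 5 from row 3 of P and reverse-bump: 5 enters row 2 and ejects 3; 3 enters row 1 and ejects 2. So w(6) = 2. P is now [[1, 3, 4], [5, 6]].
Step i=5: Q has 5 at row 1, column 3; remove that cell from P, ejecting 4. So w(5) = 4. P is now [[1, 3], [5, 6]].
Step i=4: Q has 4 at row 2, column 2; remove 6 from row 2 of P and reverse-bump: 6 enters row 1 and ejects 3. So w(4) = 3. P is now [[1, 6], [5]].
Step i=3: Q has 3 at row 2, column 1; remove 5 from row 2 of P and reverse-bump: 5 enters row 1 and ejects 1. So w(3) = 1. P is now [[5, 6]].
Step i=2: Q has 2 at row 1, column 2; remove that cell from P, ejecting 6. So w(2) = 6. P is now [[5]].
Step i=1: Q has 1 at row 1, column 1; remove that cell from P, ejecting 5. So w(1) = 5. P is now [].

So w = 5 6 1 3 4 2.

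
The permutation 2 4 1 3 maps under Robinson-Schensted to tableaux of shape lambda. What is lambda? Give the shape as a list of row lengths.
[2, 2]

Row-insert each entry into an empty tableau.

After inserting 2: P = [[2]].
After inserting 4: P = [[2, 4]].
After inserting 1: P = [[1, 4], [2]].
After inserting 3: P = [[1, 3], [2, 4]].

The final insertion tableau P = [[1, 3], [2, 4]] has shape [2, 2].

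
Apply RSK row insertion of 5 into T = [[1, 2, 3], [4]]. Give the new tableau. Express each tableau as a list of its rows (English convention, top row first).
[[1, 2, 3, 5], [4]]

5 is larger than every entry of row 1, so it is appended to row 1. The new tableau is [[1, 2, 3, 5], [4]].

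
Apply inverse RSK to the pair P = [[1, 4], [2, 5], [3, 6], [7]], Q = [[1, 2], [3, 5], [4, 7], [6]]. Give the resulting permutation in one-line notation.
3 7 6 2 5 1 4

Reverse the RSK construction: for i from n down to 1, find the cell of Q containing i, remove the entry at that cell from P, and reverse-bump it up through P; the value ejected from row 1 is w(i).

Step i=7: Q has 7 at row 3, column 2; remove 6 from row 3 of P and reverse-bump: 6 enters row 2 and ejects 5; 5 enters row 1 and ejects 4. So w(7) = 4. P is now [[1, 5], [2, 6], [3], [7]].
Step i=6: Q has 6 at row 4, column 1; remove 7 from row 4 of P and reverse-bump: 7 enters row 3 and ejects 3; 3 enters row 2 and ejects 2; 2 enters row 1 and ejects 1. So w(6) = 1. P is now [[2, 5], [3, 6], [7]].
Step i=5: Q has 5 at row 2, column 2; remove 6 from row 2 of P and reverse-bump: 6 enters row 1 and ejects 5. So w(5) = 5. P is now [[2, 6], [3], [7]].
Step i=4: Q has 4 at row 3, column 1; remove 7 from row 3 of P and reverse-bump: 7 enters row 2 and ejects 3; 3 enters row 1 and ejects 2. So w(4) = 2. P is now [[3, 6], [7]].
Step i=3: Q has 3 at row 2, column 1; remove 7 from row 2 of P and reverse-bump: 7 enters row 1 and ejects 6. So w(3) = 6. P is now [[3, 7]].
Step i=2: Q has 2 at row 1, column 2; remove that cell from P, ejecting 7. So w(2) = 7. P is now [[3]].
Step i=1: Q has 1 at row 1, column 1; remove that cell from P, ejecting 3. So w(1) = 3. P is now [].

So w = 3 7 6 2 5 1 4.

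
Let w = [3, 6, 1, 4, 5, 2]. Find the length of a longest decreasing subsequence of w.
3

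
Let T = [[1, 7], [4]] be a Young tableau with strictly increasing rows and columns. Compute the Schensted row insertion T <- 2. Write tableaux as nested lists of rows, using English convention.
[[1, 2], [4, 7]]

In row 1, 2 replaces 7 (the leftmost entry greater than 2); 7 is bumped to row 2. 7 is appended to row 2. The new tableau is [[1, 2], [4, 7]].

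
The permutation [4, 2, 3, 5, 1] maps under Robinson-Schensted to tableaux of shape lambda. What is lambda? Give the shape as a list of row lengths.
[3, 1, 1]

Row-insert each entry into an empty tableau.

After inserting 4: P = [[4]].
After inserting 2: P = [[2], [4]].
After inserting 3: P = [[2, 3], [4]].
After inserting 5: P = [[2, 3, 5], [4]].
After inserting 1: P = [[1, 3, 5], [2], [4]].

The final insertion tableau P = [[1, 3, 5], [2], [4]] has shape [3, 1, 1].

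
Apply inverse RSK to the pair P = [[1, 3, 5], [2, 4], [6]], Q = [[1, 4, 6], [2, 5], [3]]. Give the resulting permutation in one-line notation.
6 2 1 4 3 5

Reverse the RSK construction: for i from n down to 1, find the cell of Q containing i, remove the entry at that cell from P, and reverse-bump it up through P; the value ejected from row 1 is w(i).

Step i=6: Q has 6 at row 1, column 3; remove that cell from P, ejecting 5. So w(6) = 5. P is now [[1, 3], [2, 4], [6]].
Step i=5: Q has 5 at row 2, column 2; remove 4 from row 2 of P and reverse-bump: 4 enters row 1 and ejects 3. So w(5) = 3. P is now [[1, 4], [2], [6]].
Step i=4: Q has 4 at row 1, column 2; remove that cell from P, ejecting 4. So w(4) = 4. P is now [[1], [2], [6]].
Step i=3: Q has 3 at row 3, column 1; remove 6 from row 3 of P and reverse-bump: 6 enters row 2 and ejects 2; 2 enters row 1 and ejects 1. So w(3) = 1. P is now [[2], [6]].
Step i=2: Q has 2 at row 2, column 1; remove 6 from row 2 of P and reverse-bump: 6 enters row 1 and ejects 2. So w(2) = 2. P is now [[6]].
Step i=1: Q has 1 at row 1, column 1; remove that cell from P, ejecting 6. So w(1) = 6. P is now [].

So w = 6 2 1 4 3 5.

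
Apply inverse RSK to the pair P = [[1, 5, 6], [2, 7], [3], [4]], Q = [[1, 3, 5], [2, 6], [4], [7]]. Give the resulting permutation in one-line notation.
4 3 5 2 7 6 1

Reverse RSK: for i = n, n-1, ..., 1, locate i in Q, remove the corresponding corner cell from P, and reverse-bump its entry up through P; the value ejected from row 1 is w(i).

So w = 4 3 5 2 7 6 1.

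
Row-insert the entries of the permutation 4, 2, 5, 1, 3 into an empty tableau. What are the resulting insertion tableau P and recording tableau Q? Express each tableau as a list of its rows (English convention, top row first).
Insert each entry of the permutation into P by Schensted row insertion, recording in Q the position of each new cell.

Insert 4: appended to row 1. P = [[4]].
Insert 2: 2 bumps 4 from row 1; 4 starts row 2. P = [[2], [4]].
Insert 5: appended to row 1. P = [[2, 5], [4]].
Insert 1: 1 bumps 2 from row 1; 2 bumps 4 from row 2; 4 starts row 3. P = [[1, 5], [2], [4]].
Insert 3: 3 bumps 5 from row 1; 5 appends to row 2. P = [[1, 3], [2, 5], [4]].

So P = [[1, 3], [2, 5], [4]], Q = [[1, 3], [2, 5], [4]].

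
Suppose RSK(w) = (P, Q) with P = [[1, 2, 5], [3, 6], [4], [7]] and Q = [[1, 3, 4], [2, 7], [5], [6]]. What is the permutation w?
7 1 4 6 3 2 5

Reverse the RSK construction: for i from n down to 1, find the cell of Q containing i, remove the entry at that cell from P, and reverse-bump it up through P; the value ejected from row 1 is w(i).

Step i=7: Q has 7 at row 2, column 2; remove 6 from row 2 of P and reverse-bump: 6 enters row 1 and ejects 5. So w(7) = 5. P is now [[1, 2, 6], [3], [4], [7]].
Step i=6: Q has 6 at row 4, column 1; remove 7 from row 4 of P and reverse-bump: 7 enters row 3 and ejects 4; 4 enters row 2 and ejects 3; 3 enters row 1 and ejects 2. So w(6) = 2. P is now [[1, 3, 6], [4], [7]].
Step i=5: Q has 5 at row 3, column 1; remove 7 from row 3 of P and reverse-bump: 7 enters row 2 and ejects 4; 4 enters row 1 and ejects 3. So w(5) = 3. P is now [[1, 4, 6], [7]].
Step i=4: Q has 4 at row 1, column 3; remove that cell from P, ejecting 6. So w(4) = 6. P is now [[1, 4], [7]].
Step i=3: Q has 3 at row 1, column 2; remove that cell from P, ejecting 4. So w(3) = 4. P is now [[1], [7]].
Step i=2: Q has 2 at row 2, column 1; remove 7 from row 2 of P and reverse-bump: 7 enters row 1 and ejects 1. So w(2) = 1. P is now [[7]].
Step i=1: Q has 1 at row 1, column 1; remove that cell from P, ejecting 7. So w(1) = 7. P is now [].

So w = 7 1 4 6 3 2 5.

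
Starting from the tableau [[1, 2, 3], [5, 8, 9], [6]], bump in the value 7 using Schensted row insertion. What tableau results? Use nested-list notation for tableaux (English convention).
7 is larger than every entry of row 1, so it is appended to row 1. The new tableau is [[1, 2, 3, 7], [5, 8, 9], [6]].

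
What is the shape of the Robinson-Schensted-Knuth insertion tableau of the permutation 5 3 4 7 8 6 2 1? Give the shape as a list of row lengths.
Row-insert each entry into an empty tableau.

After inserting 5: P = [[5]].
After inserting 3: P = [[3], [5]].
After inserting 4: P = [[3, 4], [5]].
After inserting 7: P = [[3, 4, 7], [5]].
After inserting 8: P = [[3, 4, 7, 8], [5]].
After inserting 6: P = [[3, 4, 6, 8], [5, 7]].
After inserting 2: P = [[2, 4, 6, 8], [3, 7], [5]].
After inserting 1: P = [[1, 4, 6, 8], [2, 7], [3], [5]].

The final insertion tableau P = [[1, 4, 6, 8], [2, 7], [3], [5]] has shape [4, 2, 1, 1].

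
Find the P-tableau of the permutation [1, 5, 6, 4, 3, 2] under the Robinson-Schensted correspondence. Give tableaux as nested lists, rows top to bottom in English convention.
P = [[1, 2, 6], [3], [4], [5]]

After inserting 1: P = [[1]].
After inserting 5: P = [[1, 5]].
After inserting 6: P = [[1, 5, 6]].
After inserting 4: P = [[1, 4, 6], [5]].
After inserting 3: P = [[1, 3, 6], [4], [5]].
After inserting 2: P = [[1, 2, 6], [3], [4], [5]].

So P = [[1, 2, 6], [3], [4], [5]].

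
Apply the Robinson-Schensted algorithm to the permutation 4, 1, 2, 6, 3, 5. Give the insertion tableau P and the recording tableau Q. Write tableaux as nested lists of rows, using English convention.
P = [[1, 2, 3, 5], [4, 6]], Q = [[1, 3, 4, 6], [2, 5]]

Insert each entry of the permutation into P by Schensted row insertion, recording in Q the position of each new cell.

Insert 4: appended to row 1. P = [[4]].
Insert 1: 1 bumps 4 from row 1; 4 starts row 2. P = [[1], [4]].
Insert 2: appended to row 1. P = [[1, 2], [4]].
Insert 6: appended to row 1. P = [[1, 2, 6], [4]].
Insert 3: 3 bumps 6 from row 1; 6 appends to row 2. P = [[1, 2, 3], [4, 6]].
Insert 5: appended to row 1. P = [[1, 2, 3, 5], [4, 6]].

So P = [[1, 2, 3, 5], [4, 6]], Q = [[1, 3, 4, 6], [2, 5]].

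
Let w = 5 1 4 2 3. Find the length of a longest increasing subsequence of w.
3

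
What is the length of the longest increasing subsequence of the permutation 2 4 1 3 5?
3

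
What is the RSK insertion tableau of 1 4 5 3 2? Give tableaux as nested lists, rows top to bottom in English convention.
P = [[1, 2, 5], [3], [4]]

Insert 1: appended to row 1. P = [[1]].
Insert 4: appended to row 1. P = [[1, 4]].
Insert 5: appended to row 1. P = [[1, 4, 5]].
Insert 3: 3 bumps 4 from row 1; 4 starts row 2. P = [[1, 3, 5], [4]].
Insert 2: 2 bumps 3 from row 1; 3 bumps 4 from row 2; 4 starts row 3. P = [[1, 2, 5], [3], [4]].

So P = [[1, 2, 5], [3], [4]].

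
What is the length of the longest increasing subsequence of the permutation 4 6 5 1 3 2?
2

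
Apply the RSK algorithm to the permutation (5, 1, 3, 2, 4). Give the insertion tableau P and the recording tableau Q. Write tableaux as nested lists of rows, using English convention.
Insert each entry of the permutation into P by Schensted row insertion, recording in Q the position of each new cell.

After inserting 5: P = [[5]].
After inserting 1: P = [[1], [5]].
After inserting 3: P = [[1, 3], [5]].
After inserting 2: P = [[1, 2], [3], [5]].
After inserting 4: P = [[1, 2, 4], [3], [5]].

So P = [[1, 2, 4], [3], [5]], Q = [[1, 3, 5], [2], [4]].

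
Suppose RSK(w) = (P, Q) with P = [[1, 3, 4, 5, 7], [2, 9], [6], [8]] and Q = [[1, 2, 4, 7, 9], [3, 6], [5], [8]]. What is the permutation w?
2 8 6 9 3 4 5 1 7

Reverse the RSK construction: for i from n down to 1, find the cell of Q containing i, remove the entry at that cell from P, and reverse-bump it up through P; the value ejected from row 1 is w(i).

Step i=9: Q has 9 at row 1, column 5; remove that cell from P, ejecting 7. So w(9) = 7. P is now [[1, 3, 4, 5], [2, 9], [6], [8]].
Step i=8: Q has 8 at row 4, column 1; remove 8 from row 4 of P and reverse-bump: 8 enters row 3 and ejects 6; 6 enters row 2 and ejects 2; 2 enters row 1 and ejects 1. So w(8) = 1. P is now [[2, 3, 4, 5], [6, 9], [8]].
Step i=7: Q has 7 at row 1, column 4; remove that cell from P, ejecting 5. So w(7) = 5. P is now [[2, 3, 4], [6, 9], [8]].
Step i=6: Q has 6 at row 2, column 2; remove 9 from row 2 of P and reverse-bump: 9 enters row 1 and ejects 4. So w(6) = 4. P is now [[2, 3, 9], [6], [8]].
Step i=5: Q has 5 at row 3, column 1; remove 8 from row 3 of P and reverse-bump: 8 enters row 2 and ejects 6; 6 enters row 1 and ejects 3. So w(5) = 3. P is now [[2, 6, 9], [8]].
Step i=4: Q has 4 at row 1, column 3; remove that cell from P, ejecting 9. So w(4) = 9. P is now [[2, 6], [8]].
Step i=3: Q has 3 at row 2, column 1; remove 8 from row 2 of P and reverse-bump: 8 enters row 1 and ejects 6. So w(3) = 6. P is now [[2, 8]].
Step i=2: Q has 2 at row 1, column 2; remove that cell from P, ejecting 8. So w(2) = 8. P is now [[2]].
Step i=1: Q has 1 at row 1, column 1; remove that cell from P, ejecting 2. So w(1) = 2. P is now [].

So w = 2 8 6 9 3 4 5 1 7.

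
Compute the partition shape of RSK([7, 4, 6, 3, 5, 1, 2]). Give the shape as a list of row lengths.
RSK row insertion gives P = [[1, 2], [3, 5], [4, 6], [7]], which has shape [2, 2, 2, 1].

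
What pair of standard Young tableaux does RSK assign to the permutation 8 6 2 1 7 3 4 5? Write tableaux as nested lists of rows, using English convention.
P = [[1, 3, 4, 5], [2, 7], [6], [8]], Q = [[1, 5, 7, 8], [2, 6], [3], [4]]

Insert each entry of the permutation into P by Schensted row insertion, recording in Q the position of each new cell.

Insert 8: appended to row 1. P = [[8]], Q = [[1]].
Insert 6: 6 bumps 8 from row 1; 8 starts row 2. P = [[6], [8]], Q = [[1], [2]].
Insert 2: 2 bumps 6 from row 1; 6 bumps 8 from row 2; 8 starts row 3. P = [[2], [6], [8]], Q = [[1], [2], [3]].
Insert 1: 1 bumps 2 from row 1; 2 bumps 6 from row 2; 6 bumps 8 from row 3; 8 starts row 4. P = [[1], [2], [6], [8]], Q = [[1], [2], [3], [4]].
Insert 7: appended to row 1. P = [[1, 7], [2], [6], [8]], Q = [[1, 5], [2], [3], [4]].
Insert 3: 3 bumps 7 from row 1; 7 appends to row 2. P = [[1, 3], [2, 7], [6], [8]], Q = [[1, 5], [2, 6], [3], [4]].
Insert 4: appended to row 1. P = [[1, 3, 4], [2, 7], [6], [8]], Q = [[1, 5, 7], [2, 6], [3], [4]].
Insert 5: appended to row 1. P = [[1, 3, 4, 5], [2, 7], [6], [8]], Q = [[1, 5, 7, 8], [2, 6], [3], [4]].

So P = [[1, 3, 4, 5], [2, 7], [6], [8]], Q = [[1, 5, 7, 8], [2, 6], [3], [4]].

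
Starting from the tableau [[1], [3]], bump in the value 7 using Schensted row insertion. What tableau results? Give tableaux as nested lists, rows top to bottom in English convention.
[[1, 7], [3]]

7 is larger than every entry of row 1, so it is appended to row 1. The new tableau is [[1, 7], [3]].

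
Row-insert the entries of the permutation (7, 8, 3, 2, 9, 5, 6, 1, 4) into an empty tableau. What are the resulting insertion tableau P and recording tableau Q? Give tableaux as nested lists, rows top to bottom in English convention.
P = [[1, 4, 6], [2, 5, 9], [3, 8], [7]], Q = [[1, 2, 5], [3, 6, 7], [4, 9], [8]]

Insert each entry of the permutation into P by Schensted row insertion, recording in Q the position of each new cell.

Insert 7: appended to row 1. P = [[7]], Q = [[1]].
Insert 8: appended to row 1. P = [[7, 8]], Q = [[1, 2]].
Insert 3: 3 bumps 7 from row 1; 7 starts row 2. P = [[3, 8], [7]], Q = [[1, 2], [3]].
Insert 2: 2 bumps 3 from row 1; 3 bumps 7 from row 2; 7 starts row 3. P = [[2, 8], [3], [7]], Q = [[1, 2], [3], [4]].
Insert 9: appended to row 1. P = [[2, 8, 9], [3], [7]], Q = [[1, 2, 5], [3], [4]].
Insert 5: 5 bumps 8 from row 1; 8 appends to row 2. P = [[2, 5, 9], [3, 8], [7]], Q = [[1, 2, 5], [3, 6], [4]].
Insert 6: 6 bumps 9 from row 1; 9 appends to row 2. P = [[2, 5, 6], [3, 8, 9], [7]], Q = [[1, 2, 5], [3, 6, 7], [4]].
Insert 1: 1 bumps 2 from row 1; 2 bumps 3 from row 2; 3 bumps 7 from row 3; 7 starts row 4. P = [[1, 5, 6], [2, 8, 9], [3], [7]], Q = [[1, 2, 5], [3, 6, 7], [4], [8]].
Insert 4: 4 bumps 5 from row 1; 5 bumps 8 from row 2; 8 appends to row 3. P = [[1, 4, 6], [2, 5, 9], [3, 8], [7]], Q = [[1, 2, 5], [3, 6, 7], [4, 9], [8]].

So P = [[1, 4, 6], [2, 5, 9], [3, 8], [7]], Q = [[1, 2, 5], [3, 6, 7], [4, 9], [8]].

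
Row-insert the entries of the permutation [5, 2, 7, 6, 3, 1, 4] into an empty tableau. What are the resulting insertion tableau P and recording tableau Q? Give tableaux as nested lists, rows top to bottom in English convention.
Insert each entry of the permutation into P by Schensted row insertion, recording in Q the position of each new cell.

Insert 5: appended to row 1. P = [[5]].
Insert 2: 2 bumps 5 from row 1; 5 starts row 2. P = [[2], [5]].
Insert 7: appended to row 1. P = [[2, 7], [5]].
Insert 6: 6 bumps 7 from row 1; 7 appends to row 2. P = [[2, 6], [5, 7]].
Insert 3: 3 bumps 6 from row 1; 6 bumps 7 from row 2; 7 starts row 3. P = [[2, 3], [5, 6], [7]].
Insert 1: 1 bumps 2 from row 1; 2 bumps 5 from row 2; 5 bumps 7 from row 3; 7 starts row 4. P = [[1, 3], [2, 6], [5], [7]].
Insert 4: appended to row 1. P = [[1, 3, 4], [2, 6], [5], [7]].

So P = [[1, 3, 4], [2, 6], [5], [7]], Q = [[1, 3, 7], [2, 4], [5], [6]].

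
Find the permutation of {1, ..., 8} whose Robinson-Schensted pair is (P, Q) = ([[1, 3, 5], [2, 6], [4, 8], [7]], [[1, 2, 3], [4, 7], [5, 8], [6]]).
2 7 8 4 3 1 6 5

Reverse the RSK construction: for i from n down to 1, find the cell of Q containing i, remove the entry at that cell from P, and reverse-bump it up through P; the value ejected from row 1 is w(i).

Step i=8: Q has 8 at row 3, column 2; remove 8 from row 3 of P and reverse-bump: 8 enters row 2 and ejects 6; 6 enters row 1 and ejects 5. So w(8) = 5. P is now [[1, 3, 6], [2, 8], [4], [7]].
Step i=7: Q has 7 at row 2, column 2; remove 8 from row 2 of P and reverse-bump: 8 enters row 1 and ejects 6. So w(7) = 6. P is now [[1, 3, 8], [2], [4], [7]].
Step i=6: Q has 6 at row 4, column 1; remove 7 from row 4 of P and reverse-bump: 7 enters row 3 and ejects 4; 4 enters row 2 and ejects 2; 2 enters row 1 and ejects 1. So w(6) = 1. P is now [[2, 3, 8], [4], [7]].
Step i=5: Q has 5 at row 3, column 1; remove 7 from row 3 of P and reverse-bump: 7 enters row 2 and ejects 4; 4 enters row 1 and ejects 3. So w(5) = 3. P is now [[2, 4, 8], [7]].
Step i=4: Q has 4 at row 2, column 1; remove 7 from row 2 of P and reverse-bump: 7 enters row 1 and ejects 4. So w(4) = 4. P is now [[2, 7, 8]].
Step i=3: Q has 3 at row 1, column 3; remove that cell from P, ejecting 8. So w(3) = 8. P is now [[2, 7]].
Step i=2: Q has 2 at row 1, column 2; remove that cell from P, ejecting 7. So w(2) = 7. P is now [[2]].
Step i=1: Q has 1 at row 1, column 1; remove that cell from P, ejecting 2. So w(1) = 2. P is now [].

So w = 2 7 8 4 3 1 6 5.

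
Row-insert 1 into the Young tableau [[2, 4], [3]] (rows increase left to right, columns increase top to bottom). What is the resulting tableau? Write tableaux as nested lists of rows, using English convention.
[[1, 4], [2], [3]]

In row 1, 1 replaces 2 (the leftmost entry greater than 1); 2 is bumped to row 2. In row 2, 2 replaces 3 (the leftmost entry greater than 2); 3 is bumped to row 3. 3 starts a new row 3. The new tableau is [[1, 4], [2], [3]].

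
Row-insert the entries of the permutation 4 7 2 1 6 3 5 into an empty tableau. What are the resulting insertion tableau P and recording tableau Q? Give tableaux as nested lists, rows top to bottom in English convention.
Insert each entry of the permutation into P by Schensted row insertion, recording in Q the position of each new cell.

Insert 4: appended to row 1. P = [[4]].
Insert 7: appended to row 1. P = [[4, 7]].
Insert 2: 2 bumps 4 from row 1; 4 starts row 2. P = [[2, 7], [4]].
Insert 1: 1 bumps 2 from row 1; 2 bumps 4 from row 2; 4 starts row 3. P = [[1, 7], [2], [4]].
Insert 6: 6 bumps 7 from row 1; 7 appends to row 2. P = [[1, 6], [2, 7], [4]].
Insert 3: 3 bumps 6 from row 1; 6 bumps 7 from row 2; 7 appends to row 3. P = [[1, 3], [2, 6], [4, 7]].
Insert 5: appended to row 1. P = [[1, 3, 5], [2, 6], [4, 7]].

So P = [[1, 3, 5], [2, 6], [4, 7]], Q = [[1, 2, 7], [3, 5], [4, 6]].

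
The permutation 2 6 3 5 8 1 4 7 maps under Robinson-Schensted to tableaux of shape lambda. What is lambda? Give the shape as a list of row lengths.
[4, 3, 1]

Row-insert each entry into an empty tableau.

After inserting 2: P = [[2]].
After inserting 6: P = [[2, 6]].
After inserting 3: P = [[2, 3], [6]].
After inserting 5: P = [[2, 3, 5], [6]].
After inserting 8: P = [[2, 3, 5, 8], [6]].
After inserting 1: P = [[1, 3, 5, 8], [2], [6]].
After inserting 4: P = [[1, 3, 4, 8], [2, 5], [6]].
After inserting 7: P = [[1, 3, 4, 7], [2, 5, 8], [6]].

The final insertion tableau P = [[1, 3, 4, 7], [2, 5, 8], [6]] has shape [4, 3, 1].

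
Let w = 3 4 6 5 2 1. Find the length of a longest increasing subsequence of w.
3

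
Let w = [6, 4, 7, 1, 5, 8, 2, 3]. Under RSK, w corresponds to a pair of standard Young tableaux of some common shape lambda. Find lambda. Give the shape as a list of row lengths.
Row-insert each entry into an empty tableau.

After inserting 6: P = [[6]].
After inserting 4: P = [[4], [6]].
After inserting 7: P = [[4, 7], [6]].
After inserting 1: P = [[1, 7], [4], [6]].
After inserting 5: P = [[1, 5], [4, 7], [6]].
After inserting 8: P = [[1, 5, 8], [4, 7], [6]].
After inserting 2: P = [[1, 2, 8], [4, 5], [6, 7]].
After inserting 3: P = [[1, 2, 3], [4, 5, 8], [6, 7]].

The final insertion tableau P = [[1, 2, 3], [4, 5, 8], [6, 7]] has shape [3, 3, 2].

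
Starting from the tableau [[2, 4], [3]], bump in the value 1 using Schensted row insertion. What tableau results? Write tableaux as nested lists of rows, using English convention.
In row 1, 1 replaces 2 (the leftmost entry greater than 1); 2 is bumped to row 2. In row 2, 2 replaces 3 (the leftmost entry greater than 2); 3 is bumped to row 3. 3 starts a new row 3. The new tableau is [[1, 4], [2], [3]].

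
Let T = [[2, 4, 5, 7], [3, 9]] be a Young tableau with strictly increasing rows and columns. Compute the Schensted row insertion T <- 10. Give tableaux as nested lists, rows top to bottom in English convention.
[[2, 4, 5, 7, 10], [3, 9]]

10 is larger than every entry of row 1, so it is appended to row 1. The new tableau is [[2, 4, 5, 7, 10], [3, 9]].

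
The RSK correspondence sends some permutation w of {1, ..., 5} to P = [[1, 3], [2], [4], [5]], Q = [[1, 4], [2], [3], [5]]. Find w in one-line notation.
Reverse the RSK construction: for i from n down to 1, find the cell of Q containing i, remove the entry at that cell from P, and reverse-bump it up through P; the value ejected from row 1 is w(i).

Step i=5: Q has 5 at row 4, column 1; remove 5 from row 4 of P and reverse-bump: 5 enters row 3 and ejects 4; 4 enters row 2 and ejects 2; 2 enters row 1 and ejects 1. So w(5) = 1. P is now [[2, 3], [4], [5]].
Step i=4: Q has 4 at row 1, column 2; remove that cell from P, ejecting 3. So w(4) = 3. P is now [[2], [4], [5]].
Step i=3: Q has 3 at row 3, column 1; remove 5 from row 3 of P and reverse-bump: 5 enters row 2 and ejects 4; 4 enters row 1 and ejects 2. So w(3) = 2. P is now [[4], [5]].
Step i=2: Q has 2 at row 2, column 1; remove 5 from row 2 of P and reverse-bump: 5 enters row 1 and ejects 4. So w(2) = 4. P is now [[5]].
Step i=1: Q has 1 at row 1, column 1; remove that cell from P, ejecting 5. So w(1) = 5. P is now [].

So w = 5 4 2 3 1.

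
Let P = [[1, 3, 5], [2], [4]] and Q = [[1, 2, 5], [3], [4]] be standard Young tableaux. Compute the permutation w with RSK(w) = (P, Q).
Reverse the RSK construction: for i from n down to 1, find the cell of Q containing i, remove the entry at that cell from P, and reverse-bump it up through P; the value ejected from row 1 is w(i).

Step i=5: Q has 5 at row 1, column 3; remove that cell from P, ejecting 5. So w(5) = 5. P is now [[1, 3], [2], [4]].
Step i=4: Q has 4 at row 3, column 1; remove 4 from row 3 of P and reverse-bump: 4 enters row 2 and ejects 2; 2 enters row 1 and ejects 1. So w(4) = 1. P is now [[2, 3], [4]].
Step i=3: Q has 3 at row 2, column 1; remove 4 from row 2 of P and reverse-bump: 4 enters row 1 and ejects 3. So w(3) = 3. P is now [[2, 4]].
Step i=2: Q has 2 at row 1, column 2; remove that cell from P, ejecting 4. So w(2) = 4. P is now [[2]].
Step i=1: Q has 1 at row 1, column 1; remove that cell from P, ejecting 2. So w(1) = 2. P is now [].

So w = 2 4 3 1 5.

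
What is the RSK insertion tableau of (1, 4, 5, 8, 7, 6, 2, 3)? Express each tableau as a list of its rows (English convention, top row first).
Insert 1: appended to row 1. P = [[1]].
Insert 4: appended to row 1. P = [[1, 4]].
Insert 5: appended to row 1. P = [[1, 4, 5]].
Insert 8: appended to row 1. P = [[1, 4, 5, 8]].
Insert 7: 7 bumps 8 from row 1; 8 starts row 2. P = [[1, 4, 5, 7], [8]].
Insert 6: 6 bumps 7 from row 1; 7 bumps 8 from row 2; 8 starts row 3. P = [[1, 4, 5, 6], [7], [8]].
Insert 2: 2 bumps 4 from row 1; 4 bumps 7 from row 2; 7 bumps 8 from row 3; 8 starts row 4. P = [[1, 2, 5, 6], [4], [7], [8]].
Insert 3: 3 bumps 5 from row 1; 5 appends to row 2. P = [[1, 2, 3, 6], [4, 5], [7], [8]].

So P = [[1, 2, 3, 6], [4, 5], [7], [8]].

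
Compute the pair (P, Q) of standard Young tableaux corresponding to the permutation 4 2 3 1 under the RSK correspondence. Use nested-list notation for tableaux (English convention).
P = [[1, 3], [2], [4]], Q = [[1, 3], [2], [4]]

Insert each entry of the permutation into P by Schensted row insertion, recording in Q the position of each new cell.

After inserting 4: P = [[4]].
After inserting 2: P = [[2], [4]].
After inserting 3: P = [[2, 3], [4]].
After inserting 1: P = [[1, 3], [2], [4]].

So P = [[1, 3], [2], [4]], Q = [[1, 3], [2], [4]].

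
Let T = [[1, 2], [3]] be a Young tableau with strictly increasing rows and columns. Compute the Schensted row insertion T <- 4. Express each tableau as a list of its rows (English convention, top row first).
[[1, 2, 4], [3]]

4 is larger than every entry of row 1, so it is appended to row 1. The new tableau is [[1, 2, 4], [3]].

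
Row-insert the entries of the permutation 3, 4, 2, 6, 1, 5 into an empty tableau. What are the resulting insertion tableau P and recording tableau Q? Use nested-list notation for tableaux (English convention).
Insert each entry of the permutation into P by Schensted row insertion, recording in Q the position of each new cell.

After inserting 3: P = [[3]].
After inserting 4: P = [[3, 4]].
After inserting 2: P = [[2, 4], [3]].
After inserting 6: P = [[2, 4, 6], [3]].
After inserting 1: P = [[1, 4, 6], [2], [3]].
After inserting 5: P = [[1, 4, 5], [2, 6], [3]].

So P = [[1, 4, 5], [2, 6], [3]], Q = [[1, 2, 4], [3, 6], [5]].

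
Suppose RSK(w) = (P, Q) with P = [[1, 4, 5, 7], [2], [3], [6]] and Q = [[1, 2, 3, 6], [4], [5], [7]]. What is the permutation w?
3 4 6 5 2 7 1

Reverse the RSK construction: for i from n down to 1, find the cell of Q containing i, remove the entry at that cell from P, and reverse-bump it up through P; the value ejected from row 1 is w(i).

Step i=7: Q has 7 at row 4, column 1; remove 6 from row 4 of P and reverse-bump: 6 enters row 3 and ejects 3; 3 enters row 2 and ejects 2; 2 enters row 1 and ejects 1. So w(7) = 1. P is now [[2, 4, 5, 7], [3], [6]].
Step i=6: Q has 6 at row 1, column 4; remove that cell from P, ejecting 7. So w(6) = 7. P is now [[2, 4, 5], [3], [6]].
Step i=5: Q has 5 at row 3, column 1; remove 6 from row 3 of P and reverse-bump: 6 enters row 2 and ejects 3; 3 enters row 1 and ejects 2. So w(5) = 2. P is now [[3, 4, 5], [6]].
Step i=4: Q has 4 at row 2, column 1; remove 6 from row 2 of P and reverse-bump: 6 enters row 1 and ejects 5. So w(4) = 5. P is now [[3, 4, 6]].
Step i=3: Q has 3 at row 1, column 3; remove that cell from P, ejecting 6. So w(3) = 6. P is now [[3, 4]].
Step i=2: Q has 2 at row 1, column 2; remove that cell from P, ejecting 4. So w(2) = 4. P is now [[3]].
Step i=1: Q has 1 at row 1, column 1; remove that cell from P, ejecting 3. So w(1) = 3. P is now [].

So w = 3 4 6 5 2 7 1.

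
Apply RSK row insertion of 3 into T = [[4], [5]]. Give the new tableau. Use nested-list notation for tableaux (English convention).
[[3], [4], [5]]

In row 1, 3 replaces 4 (the leftmost entry greater than 3); 4 is bumped to row 2. In row 2, 4 replaces 5 (the leftmost entry greater than 4); 5 is bumped to row 3. 5 starts a new row 3. The new tableau is [[3], [4], [5]].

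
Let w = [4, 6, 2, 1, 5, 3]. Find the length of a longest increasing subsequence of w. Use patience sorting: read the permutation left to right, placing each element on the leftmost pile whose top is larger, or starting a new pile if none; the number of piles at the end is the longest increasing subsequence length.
2

4: new pile. tops = [4]
6: new pile. tops = [4, 6]
2: onto pile 1 (replacing 4). tops = [2, 6]
1: onto pile 1 (replacing 2). tops = [1, 6]
5: onto pile 2 (replacing 6). tops = [1, 5]
3: onto pile 2 (replacing 5). tops = [1, 3]

2 piles, so the longest increasing subsequence has length 2.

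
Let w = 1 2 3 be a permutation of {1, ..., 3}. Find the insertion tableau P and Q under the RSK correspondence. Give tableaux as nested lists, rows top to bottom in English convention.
P = [[1, 2, 3]], Q = [[1, 2, 3]]

Insert each entry of the permutation into P by Schensted row insertion, recording in Q the position of each new cell.

After inserting 1: P = [[1]].
After inserting 2: P = [[1, 2]].
After inserting 3: P = [[1, 2, 3]].

So P = [[1, 2, 3]], Q = [[1, 2, 3]].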